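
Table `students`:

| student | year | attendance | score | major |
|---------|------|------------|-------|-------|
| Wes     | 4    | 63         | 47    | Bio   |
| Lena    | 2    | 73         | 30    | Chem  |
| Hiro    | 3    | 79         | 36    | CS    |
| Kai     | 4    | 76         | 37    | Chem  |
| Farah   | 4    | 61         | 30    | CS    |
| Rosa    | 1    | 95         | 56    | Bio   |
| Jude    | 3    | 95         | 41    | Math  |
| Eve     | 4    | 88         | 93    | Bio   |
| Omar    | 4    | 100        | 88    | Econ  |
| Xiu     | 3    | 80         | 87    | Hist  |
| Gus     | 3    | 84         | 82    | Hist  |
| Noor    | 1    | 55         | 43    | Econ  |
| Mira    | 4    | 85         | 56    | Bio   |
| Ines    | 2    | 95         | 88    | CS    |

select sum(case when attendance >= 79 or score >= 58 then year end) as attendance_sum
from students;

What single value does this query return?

student=Wes: ✗
student=Lena: ✗
student=Hiro: ✓ → 3
student=Kai: ✗
student=Farah: ✗
student=Rosa: ✓ → 1
student=Jude: ✓ → 3
student=Eve: ✓ → 4
student=Omar: ✓ → 4
student=Xiu: ✓ → 3
student=Gus: ✓ → 3
student=Noor: ✗
student=Mira: ✓ → 4
student=Ines: ✓ → 2
attendance_sum = 3 + 1 + 3 + 4 + 4 + 3 + 3 + 4 + 2 = 27

27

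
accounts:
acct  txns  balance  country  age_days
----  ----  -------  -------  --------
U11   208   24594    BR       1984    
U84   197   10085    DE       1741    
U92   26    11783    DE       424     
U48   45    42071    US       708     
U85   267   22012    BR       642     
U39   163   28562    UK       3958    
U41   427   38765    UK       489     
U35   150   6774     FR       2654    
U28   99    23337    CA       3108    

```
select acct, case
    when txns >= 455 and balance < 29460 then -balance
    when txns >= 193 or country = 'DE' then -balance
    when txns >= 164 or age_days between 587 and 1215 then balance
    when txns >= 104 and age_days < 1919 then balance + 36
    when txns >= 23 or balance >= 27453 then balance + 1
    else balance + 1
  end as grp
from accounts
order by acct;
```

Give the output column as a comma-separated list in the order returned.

acct=U11: txns >= 193 or country = 'DE' → -24594
acct=U28: txns >= 23 or balance >= 27453 → 23338
acct=U35: txns >= 23 or balance >= 27453 → 6775
acct=U39: txns >= 23 or balance >= 27453 → 28563
acct=U41: txns >= 193 or country = 'DE' → -38765
acct=U48: txns >= 164 or age_days between 587 and 1215 → 42071
acct=U84: txns >= 193 or country = 'DE' → -10085
acct=U85: txns >= 193 or country = 'DE' → -22012
acct=U92: txns >= 193 or country = 'DE' → -11783

-24594, 23338, 6775, 28563, -38765, 42071, -10085, -22012, -11783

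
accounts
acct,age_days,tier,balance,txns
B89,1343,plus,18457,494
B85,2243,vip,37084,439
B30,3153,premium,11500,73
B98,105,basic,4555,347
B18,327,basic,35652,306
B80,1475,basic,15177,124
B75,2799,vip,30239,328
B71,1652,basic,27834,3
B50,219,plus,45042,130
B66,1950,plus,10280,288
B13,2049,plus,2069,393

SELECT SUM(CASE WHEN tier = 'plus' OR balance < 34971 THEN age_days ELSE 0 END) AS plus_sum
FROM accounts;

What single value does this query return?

14745

acct=B89: ✓ → 1343
acct=B85: ✗
acct=B30: ✓ → 3153
acct=B98: ✓ → 105
acct=B18: ✗
acct=B80: ✓ → 1475
acct=B75: ✓ → 2799
acct=B71: ✓ → 1652
acct=B50: ✓ → 219
acct=B66: ✓ → 1950
acct=B13: ✓ → 2049
plus_sum = 1343 + 3153 + 105 + 1475 + 2799 + 1652 + 219 + 1950 + 2049 = 14745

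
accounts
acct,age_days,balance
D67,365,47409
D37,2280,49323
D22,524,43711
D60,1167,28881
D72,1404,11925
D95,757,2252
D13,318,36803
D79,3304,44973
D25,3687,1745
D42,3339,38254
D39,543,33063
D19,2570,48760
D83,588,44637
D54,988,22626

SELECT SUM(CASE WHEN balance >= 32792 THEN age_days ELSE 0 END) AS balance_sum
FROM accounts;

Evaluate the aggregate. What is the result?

13831

acct=D67: ✓ → 365
acct=D37: ✓ → 2280
acct=D22: ✓ → 524
acct=D60: ✗
acct=D72: ✗
acct=D95: ✗
acct=D13: ✓ → 318
acct=D79: ✓ → 3304
acct=D25: ✗
acct=D42: ✓ → 3339
acct=D39: ✓ → 543
acct=D19: ✓ → 2570
acct=D83: ✓ → 588
acct=D54: ✗
balance_sum = 365 + 2280 + 524 + 318 + 3304 + 3339 + 543 + 2570 + 588 = 13831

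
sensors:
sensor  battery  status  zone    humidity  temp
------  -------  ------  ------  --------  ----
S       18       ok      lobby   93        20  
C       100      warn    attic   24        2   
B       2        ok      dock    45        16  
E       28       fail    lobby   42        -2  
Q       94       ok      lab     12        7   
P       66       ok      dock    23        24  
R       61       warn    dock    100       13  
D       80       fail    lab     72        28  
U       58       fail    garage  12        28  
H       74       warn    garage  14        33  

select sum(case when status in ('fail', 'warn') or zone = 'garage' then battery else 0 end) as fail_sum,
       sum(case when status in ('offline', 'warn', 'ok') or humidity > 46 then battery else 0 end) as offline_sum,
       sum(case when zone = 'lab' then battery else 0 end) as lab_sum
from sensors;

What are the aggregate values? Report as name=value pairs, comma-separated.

[fail_sum: status in ('fail', 'warn') or zone = 'garage']
sensor=S: ✗
sensor=C: ✓ → 100
sensor=B: ✗
sensor=E: ✓ → 28
sensor=Q: ✗
sensor=P: ✗
sensor=R: ✓ → 61
sensor=D: ✓ → 80
sensor=U: ✓ → 58
sensor=H: ✓ → 74
fail_sum = 100 + 28 + 61 + 80 + 58 + 74 = 401
—
[offline_sum: status in ('offline', 'warn', 'ok') or humidity > 46]
sensor=S: ✓ → 18
sensor=C: ✓ → 100
sensor=B: ✓ → 2
sensor=E: ✗
sensor=Q: ✓ → 94
sensor=P: ✓ → 66
sensor=R: ✓ → 61
sensor=D: ✓ → 80
sensor=U: ✗
sensor=H: ✓ → 74
offline_sum = 18 + 100 + 2 + 94 + 66 + 61 + 80 + 74 = 495
—
[lab_sum: zone = 'lab']
sensor=S: ✗
sensor=C: ✗
sensor=B: ✗
sensor=E: ✗
sensor=Q: ✓ → 94
sensor=P: ✗
sensor=R: ✗
sensor=D: ✓ → 80
sensor=U: ✗
sensor=H: ✗
lab_sum = 94 + 80 = 174

fail_sum=401, offline_sum=495, lab_sum=174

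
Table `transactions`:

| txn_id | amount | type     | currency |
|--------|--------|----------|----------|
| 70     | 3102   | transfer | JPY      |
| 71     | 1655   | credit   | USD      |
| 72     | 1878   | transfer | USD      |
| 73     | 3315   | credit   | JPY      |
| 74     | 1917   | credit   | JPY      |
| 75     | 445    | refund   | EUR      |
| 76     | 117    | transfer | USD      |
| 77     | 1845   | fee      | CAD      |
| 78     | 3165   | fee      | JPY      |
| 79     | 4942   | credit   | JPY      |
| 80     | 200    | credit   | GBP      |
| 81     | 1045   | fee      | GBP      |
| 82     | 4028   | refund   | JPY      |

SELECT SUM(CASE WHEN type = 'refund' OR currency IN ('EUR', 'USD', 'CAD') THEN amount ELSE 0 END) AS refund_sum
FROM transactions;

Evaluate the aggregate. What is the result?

txn_id=70: ✗
txn_id=71: ✓ → 1655
txn_id=72: ✓ → 1878
txn_id=73: ✗
txn_id=74: ✗
txn_id=75: ✓ → 445
txn_id=76: ✓ → 117
txn_id=77: ✓ → 1845
txn_id=78: ✗
txn_id=79: ✗
txn_id=80: ✗
txn_id=81: ✗
txn_id=82: ✓ → 4028
refund_sum = 1655 + 1878 + 445 + 117 + 1845 + 4028 = 9968

9968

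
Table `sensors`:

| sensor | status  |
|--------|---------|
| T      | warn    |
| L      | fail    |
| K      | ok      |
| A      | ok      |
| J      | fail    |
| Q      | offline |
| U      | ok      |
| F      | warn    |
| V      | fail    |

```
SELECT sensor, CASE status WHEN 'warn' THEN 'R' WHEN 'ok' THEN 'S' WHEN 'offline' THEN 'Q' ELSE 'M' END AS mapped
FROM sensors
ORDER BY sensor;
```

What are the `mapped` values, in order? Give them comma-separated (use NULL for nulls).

sensor=A: status='ok' → S
sensor=F: status='warn' → R
sensor=J: ELSE → M
sensor=K: status='ok' → S
sensor=L: ELSE → M
sensor=Q: status='offline' → Q
sensor=T: status='warn' → R
sensor=U: status='ok' → S
sensor=V: ELSE → M

S, R, M, S, M, Q, R, S, M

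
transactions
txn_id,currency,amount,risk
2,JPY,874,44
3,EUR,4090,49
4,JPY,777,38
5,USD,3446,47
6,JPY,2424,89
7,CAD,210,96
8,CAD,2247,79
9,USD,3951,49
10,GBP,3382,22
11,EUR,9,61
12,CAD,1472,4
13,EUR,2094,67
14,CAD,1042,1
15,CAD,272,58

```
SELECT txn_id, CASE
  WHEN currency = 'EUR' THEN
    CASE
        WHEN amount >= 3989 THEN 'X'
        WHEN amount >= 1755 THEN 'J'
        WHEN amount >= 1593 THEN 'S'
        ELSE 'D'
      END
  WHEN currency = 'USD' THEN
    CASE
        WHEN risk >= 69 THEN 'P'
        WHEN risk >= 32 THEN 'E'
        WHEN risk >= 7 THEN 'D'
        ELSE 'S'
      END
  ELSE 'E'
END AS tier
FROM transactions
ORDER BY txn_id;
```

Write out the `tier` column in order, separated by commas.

txn_id=2: currency='JPY' → outer ELSE → E
txn_id=3: currency='EUR' → inner[amount >= 3989] → X
txn_id=4: currency='JPY' → outer ELSE → E
txn_id=5: currency='USD' → inner[risk >= 32] → E
txn_id=6: currency='JPY' → outer ELSE → E
txn_id=7: currency='CAD' → outer ELSE → E
txn_id=8: currency='CAD' → outer ELSE → E
txn_id=9: currency='USD' → inner[risk >= 32] → E
txn_id=10: currency='GBP' → outer ELSE → E
txn_id=11: currency='EUR' → inner[ELSE] → D
txn_id=12: currency='CAD' → outer ELSE → E
txn_id=13: currency='EUR' → inner[amount >= 1755] → J
txn_id=14: currency='CAD' → outer ELSE → E
txn_id=15: currency='CAD' → outer ELSE → E

E, X, E, E, E, E, E, E, E, D, E, J, E, E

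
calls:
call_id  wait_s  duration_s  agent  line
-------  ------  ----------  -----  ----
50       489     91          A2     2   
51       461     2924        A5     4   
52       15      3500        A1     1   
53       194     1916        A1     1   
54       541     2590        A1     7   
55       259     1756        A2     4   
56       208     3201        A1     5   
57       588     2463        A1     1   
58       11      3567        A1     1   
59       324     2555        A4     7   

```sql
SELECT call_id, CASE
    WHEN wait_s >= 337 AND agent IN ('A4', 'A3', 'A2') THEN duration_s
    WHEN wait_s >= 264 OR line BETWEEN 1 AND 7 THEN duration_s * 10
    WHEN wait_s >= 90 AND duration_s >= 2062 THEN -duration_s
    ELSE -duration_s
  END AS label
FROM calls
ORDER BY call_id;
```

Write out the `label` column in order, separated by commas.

91, 29240, 35000, 19160, 25900, 17560, 32010, 24630, 35670, 25550

call_id=50: wait_s >= 337 AND agent IN ('A4', 'A3', 'A2') → 91
call_id=51: wait_s >= 264 OR line BETWEEN 1 AND 7 → 29240
call_id=52: wait_s >= 264 OR line BETWEEN 1 AND 7 → 35000
call_id=53: wait_s >= 264 OR line BETWEEN 1 AND 7 → 19160
call_id=54: wait_s >= 264 OR line BETWEEN 1 AND 7 → 25900
call_id=55: wait_s >= 264 OR line BETWEEN 1 AND 7 → 17560
call_id=56: wait_s >= 264 OR line BETWEEN 1 AND 7 → 32010
call_id=57: wait_s >= 264 OR line BETWEEN 1 AND 7 → 24630
call_id=58: wait_s >= 264 OR line BETWEEN 1 AND 7 → 35670
call_id=59: wait_s >= 264 OR line BETWEEN 1 AND 7 → 25550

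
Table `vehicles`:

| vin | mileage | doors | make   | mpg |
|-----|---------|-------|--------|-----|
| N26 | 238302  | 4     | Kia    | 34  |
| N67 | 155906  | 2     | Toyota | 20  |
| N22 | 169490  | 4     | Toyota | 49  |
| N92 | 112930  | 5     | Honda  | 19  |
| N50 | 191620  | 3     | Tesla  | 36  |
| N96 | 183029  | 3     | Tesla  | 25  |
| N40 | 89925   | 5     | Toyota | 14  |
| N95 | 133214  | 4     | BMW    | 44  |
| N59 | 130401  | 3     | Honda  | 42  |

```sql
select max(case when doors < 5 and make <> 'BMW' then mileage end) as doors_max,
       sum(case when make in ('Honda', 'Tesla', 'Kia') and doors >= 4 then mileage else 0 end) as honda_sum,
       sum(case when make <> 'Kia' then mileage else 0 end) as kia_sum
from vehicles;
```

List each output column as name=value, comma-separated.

doors_max=238302, honda_sum=351232, kia_sum=1166515

[doors_max: doors < 5 and make <> 'BMW']
vin=N26: ✓ → 238302
vin=N67: ✓ → 155906
vin=N22: ✓ → 169490
vin=N92: ✗
vin=N50: ✓ → 191620
vin=N96: ✓ → 183029
vin=N40: ✗
vin=N95: ✗
vin=N59: ✓ → 130401
doors_max = MAX(238302, 155906, 169490, 191620, 183029, 130401) = 238302
—
[honda_sum: make in ('Honda', 'Tesla', 'Kia') and doors >= 4]
vin=N26: ✓ → 238302
vin=N67: ✗
vin=N22: ✗
vin=N92: ✓ → 112930
vin=N50: ✗
vin=N96: ✗
vin=N40: ✗
vin=N95: ✗
vin=N59: ✗
honda_sum = 238302 + 112930 = 351232
—
[kia_sum: make <> 'Kia']
vin=N26: ✗
vin=N67: ✓ → 155906
vin=N22: ✓ → 169490
vin=N92: ✓ → 112930
vin=N50: ✓ → 191620
vin=N96: ✓ → 183029
vin=N40: ✓ → 89925
vin=N95: ✓ → 133214
vin=N59: ✓ → 130401
kia_sum = 155906 + 169490 + 112930 + 191620 + 183029 + 89925 + 133214 + 130401 = 1166515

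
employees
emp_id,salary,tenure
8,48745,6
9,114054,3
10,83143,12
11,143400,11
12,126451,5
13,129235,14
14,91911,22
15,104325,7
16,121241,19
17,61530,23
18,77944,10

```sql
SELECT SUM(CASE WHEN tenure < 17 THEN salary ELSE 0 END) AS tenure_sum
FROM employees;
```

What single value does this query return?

emp_id=8: ✓ → 48745
emp_id=9: ✓ → 114054
emp_id=10: ✓ → 83143
emp_id=11: ✓ → 143400
emp_id=12: ✓ → 126451
emp_id=13: ✓ → 129235
emp_id=14: ✗
emp_id=15: ✓ → 104325
emp_id=16: ✗
emp_id=17: ✗
emp_id=18: ✓ → 77944
tenure_sum = 48745 + 114054 + 83143 + 143400 + 126451 + 129235 + 104325 + 77944 = 827297

827297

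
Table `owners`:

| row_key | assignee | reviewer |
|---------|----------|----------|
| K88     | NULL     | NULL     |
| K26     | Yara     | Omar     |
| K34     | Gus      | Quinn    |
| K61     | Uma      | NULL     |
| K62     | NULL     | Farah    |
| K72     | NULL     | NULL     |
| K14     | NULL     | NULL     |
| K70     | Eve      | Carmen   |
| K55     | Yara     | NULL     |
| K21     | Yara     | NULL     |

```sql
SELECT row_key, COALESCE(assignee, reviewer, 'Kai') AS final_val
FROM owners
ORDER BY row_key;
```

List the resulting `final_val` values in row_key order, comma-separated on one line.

Kai, Yara, Yara, Gus, Yara, Uma, Farah, Eve, Kai, Kai

row_key=K14: assignee=NULL, reviewer=NULL, → literal Kai → Kai
row_key=K21: assignee=Yara → Yara
row_key=K26: assignee=Yara → Yara
row_key=K34: assignee=Gus → Gus
row_key=K55: assignee=Yara → Yara
row_key=K61: assignee=Uma → Uma
row_key=K62: assignee=NULL, reviewer=Farah → Farah
row_key=K70: assignee=Eve → Eve
row_key=K72: assignee=NULL, reviewer=NULL, → literal Kai → Kai
row_key=K88: assignee=NULL, reviewer=NULL, → literal Kai → Kai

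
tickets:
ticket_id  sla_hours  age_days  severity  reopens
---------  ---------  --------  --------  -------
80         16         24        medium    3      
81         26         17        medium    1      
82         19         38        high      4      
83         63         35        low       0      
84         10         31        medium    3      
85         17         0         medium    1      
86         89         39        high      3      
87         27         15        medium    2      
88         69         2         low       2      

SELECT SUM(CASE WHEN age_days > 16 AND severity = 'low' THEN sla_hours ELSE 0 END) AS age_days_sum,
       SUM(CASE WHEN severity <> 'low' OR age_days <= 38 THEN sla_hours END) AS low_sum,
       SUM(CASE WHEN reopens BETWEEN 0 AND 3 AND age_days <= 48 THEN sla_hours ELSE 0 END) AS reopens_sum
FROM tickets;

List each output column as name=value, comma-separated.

age_days_sum=63, low_sum=336, reopens_sum=317

[age_days_sum: age_days > 16 AND severity = 'low']
ticket_id=80: ✗
ticket_id=81: ✗
ticket_id=82: ✗
ticket_id=83: ✓ → 63
ticket_id=84: ✗
ticket_id=85: ✗
ticket_id=86: ✗
ticket_id=87: ✗
ticket_id=88: ✗
age_days_sum = 63
—
[low_sum: severity <> 'low' OR age_days <= 38]
ticket_id=80: ✓ → 16
ticket_id=81: ✓ → 26
ticket_id=82: ✓ → 19
ticket_id=83: ✓ → 63
ticket_id=84: ✓ → 10
ticket_id=85: ✓ → 17
ticket_id=86: ✓ → 89
ticket_id=87: ✓ → 27
ticket_id=88: ✓ → 69
low_sum = 16 + 26 + 19 + 63 + 10 + 17 + 89 + 27 + 69 = 336
—
[reopens_sum: reopens BETWEEN 0 AND 3 AND age_days <= 48]
ticket_id=80: ✓ → 16
ticket_id=81: ✓ → 26
ticket_id=82: ✗
ticket_id=83: ✓ → 63
ticket_id=84: ✓ → 10
ticket_id=85: ✓ → 17
ticket_id=86: ✓ → 89
ticket_id=87: ✓ → 27
ticket_id=88: ✓ → 69
reopens_sum = 16 + 26 + 63 + 10 + 17 + 89 + 27 + 69 = 317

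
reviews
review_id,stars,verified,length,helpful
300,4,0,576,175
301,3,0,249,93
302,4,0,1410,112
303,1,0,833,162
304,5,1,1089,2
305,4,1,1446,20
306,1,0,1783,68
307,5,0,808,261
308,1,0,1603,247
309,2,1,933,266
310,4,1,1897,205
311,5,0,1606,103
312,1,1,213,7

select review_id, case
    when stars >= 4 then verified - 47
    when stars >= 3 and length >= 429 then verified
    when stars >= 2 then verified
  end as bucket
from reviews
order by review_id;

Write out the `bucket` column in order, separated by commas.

-47, 0, -47, NULL, -46, -46, NULL, -47, NULL, 1, -46, -47, NULL

review_id=300: stars >= 4 → -47
review_id=301: stars >= 2 → 0
review_id=302: stars >= 4 → -47
review_id=303: (no match → NULL) → NULL
review_id=304: stars >= 4 → -46
review_id=305: stars >= 4 → -46
review_id=306: (no match → NULL) → NULL
review_id=307: stars >= 4 → -47
review_id=308: (no match → NULL) → NULL
review_id=309: stars >= 2 → 1
review_id=310: stars >= 4 → -46
review_id=311: stars >= 4 → -47
review_id=312: (no match → NULL) → NULL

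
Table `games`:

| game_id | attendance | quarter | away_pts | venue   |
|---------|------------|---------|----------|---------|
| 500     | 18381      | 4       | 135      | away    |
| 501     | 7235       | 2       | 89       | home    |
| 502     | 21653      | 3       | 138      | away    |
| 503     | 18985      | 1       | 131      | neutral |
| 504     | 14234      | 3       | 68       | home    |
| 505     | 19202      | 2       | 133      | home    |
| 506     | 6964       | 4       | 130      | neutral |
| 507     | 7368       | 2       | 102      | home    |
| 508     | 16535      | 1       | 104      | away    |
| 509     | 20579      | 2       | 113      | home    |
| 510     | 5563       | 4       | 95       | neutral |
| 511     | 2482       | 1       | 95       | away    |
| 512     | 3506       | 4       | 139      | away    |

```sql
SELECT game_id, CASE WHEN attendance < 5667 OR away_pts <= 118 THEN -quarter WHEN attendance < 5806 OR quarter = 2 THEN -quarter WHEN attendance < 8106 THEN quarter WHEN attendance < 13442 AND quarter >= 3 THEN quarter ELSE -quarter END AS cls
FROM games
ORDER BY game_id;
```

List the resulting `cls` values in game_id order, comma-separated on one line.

game_id=500: ELSE → -4
game_id=501: attendance < 5667 OR away_pts <= 118 → -2
game_id=502: ELSE → -3
game_id=503: ELSE → -1
game_id=504: attendance < 5667 OR away_pts <= 118 → -3
game_id=505: attendance < 5806 OR quarter = 2 → -2
game_id=506: attendance < 8106 → 4
game_id=507: attendance < 5667 OR away_pts <= 118 → -2
game_id=508: attendance < 5667 OR away_pts <= 118 → -1
game_id=509: attendance < 5667 OR away_pts <= 118 → -2
game_id=510: attendance < 5667 OR away_pts <= 118 → -4
game_id=511: attendance < 5667 OR away_pts <= 118 → -1
game_id=512: attendance < 5667 OR away_pts <= 118 → -4

-4, -2, -3, -1, -3, -2, 4, -2, -1, -2, -4, -1, -4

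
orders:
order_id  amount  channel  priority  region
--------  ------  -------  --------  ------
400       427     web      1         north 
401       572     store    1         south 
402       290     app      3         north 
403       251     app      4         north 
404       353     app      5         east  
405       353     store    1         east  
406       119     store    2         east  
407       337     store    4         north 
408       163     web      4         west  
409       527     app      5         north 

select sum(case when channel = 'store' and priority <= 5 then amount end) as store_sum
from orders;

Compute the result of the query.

order_id=400: ✗
order_id=401: ✓ → 572
order_id=402: ✗
order_id=403: ✗
order_id=404: ✗
order_id=405: ✓ → 353
order_id=406: ✓ → 119
order_id=407: ✓ → 337
order_id=408: ✗
order_id=409: ✗
store_sum = 572 + 353 + 119 + 337 = 1381

1381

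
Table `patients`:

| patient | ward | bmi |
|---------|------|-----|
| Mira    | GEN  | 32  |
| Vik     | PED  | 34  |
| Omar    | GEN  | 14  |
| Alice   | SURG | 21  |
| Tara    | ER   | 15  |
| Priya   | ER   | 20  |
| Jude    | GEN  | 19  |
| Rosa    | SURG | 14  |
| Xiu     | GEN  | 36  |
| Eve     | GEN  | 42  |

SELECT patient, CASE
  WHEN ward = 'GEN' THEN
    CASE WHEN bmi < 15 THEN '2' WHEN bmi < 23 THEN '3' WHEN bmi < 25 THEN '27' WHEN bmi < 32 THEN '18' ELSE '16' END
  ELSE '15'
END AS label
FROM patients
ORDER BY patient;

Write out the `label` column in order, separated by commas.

15, 16, 3, 16, 2, 15, 15, 15, 15, 16

patient=Alice: ward='SURG' → outer ELSE → 15
patient=Eve: ward='GEN' → inner[ELSE] → 16
patient=Jude: ward='GEN' → inner[bmi < 23] → 3
patient=Mira: ward='GEN' → inner[ELSE] → 16
patient=Omar: ward='GEN' → inner[bmi < 15] → 2
patient=Priya: ward='ER' → outer ELSE → 15
patient=Rosa: ward='SURG' → outer ELSE → 15
patient=Tara: ward='ER' → outer ELSE → 15
patient=Vik: ward='PED' → outer ELSE → 15
patient=Xiu: ward='GEN' → inner[ELSE] → 16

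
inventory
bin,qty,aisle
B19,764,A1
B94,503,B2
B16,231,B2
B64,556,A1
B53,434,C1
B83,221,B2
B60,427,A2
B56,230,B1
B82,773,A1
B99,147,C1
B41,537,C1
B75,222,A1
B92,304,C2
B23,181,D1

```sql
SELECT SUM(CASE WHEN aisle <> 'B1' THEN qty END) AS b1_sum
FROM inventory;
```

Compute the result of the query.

bin=B19: ✓ → 764
bin=B94: ✓ → 503
bin=B16: ✓ → 231
bin=B64: ✓ → 556
bin=B53: ✓ → 434
bin=B83: ✓ → 221
bin=B60: ✓ → 427
bin=B56: ✗
bin=B82: ✓ → 773
bin=B99: ✓ → 147
bin=B41: ✓ → 537
bin=B75: ✓ → 222
bin=B92: ✓ → 304
bin=B23: ✓ → 181
b1_sum = 764 + 503 + 231 + 556 + 434 + 221 + 427 + 773 + 147 + 537 + 222 + 304 + 181 = 5300

5300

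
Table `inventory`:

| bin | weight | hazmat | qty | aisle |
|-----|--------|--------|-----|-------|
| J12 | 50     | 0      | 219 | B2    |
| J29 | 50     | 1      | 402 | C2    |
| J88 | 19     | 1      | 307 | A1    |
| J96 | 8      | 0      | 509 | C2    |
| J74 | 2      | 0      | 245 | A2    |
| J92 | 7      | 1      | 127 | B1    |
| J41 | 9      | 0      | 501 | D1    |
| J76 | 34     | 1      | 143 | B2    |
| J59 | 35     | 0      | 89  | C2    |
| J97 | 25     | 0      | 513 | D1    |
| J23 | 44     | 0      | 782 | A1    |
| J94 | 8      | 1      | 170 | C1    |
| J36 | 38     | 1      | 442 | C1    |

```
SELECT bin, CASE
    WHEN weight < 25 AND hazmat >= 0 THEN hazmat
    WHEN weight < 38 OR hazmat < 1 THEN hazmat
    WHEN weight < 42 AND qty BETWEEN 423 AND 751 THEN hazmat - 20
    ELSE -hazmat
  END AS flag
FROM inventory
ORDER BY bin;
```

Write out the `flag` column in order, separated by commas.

bin=J12: weight < 38 OR hazmat < 1 → 0
bin=J23: weight < 38 OR hazmat < 1 → 0
bin=J29: ELSE → -1
bin=J36: weight < 42 AND qty BETWEEN 423 AND 751 → -19
bin=J41: weight < 25 AND hazmat >= 0 → 0
bin=J59: weight < 38 OR hazmat < 1 → 0
bin=J74: weight < 25 AND hazmat >= 0 → 0
bin=J76: weight < 38 OR hazmat < 1 → 1
bin=J88: weight < 25 AND hazmat >= 0 → 1
bin=J92: weight < 25 AND hazmat >= 0 → 1
bin=J94: weight < 25 AND hazmat >= 0 → 1
bin=J96: weight < 25 AND hazmat >= 0 → 0
bin=J97: weight < 38 OR hazmat < 1 → 0

0, 0, -1, -19, 0, 0, 0, 1, 1, 1, 1, 0, 0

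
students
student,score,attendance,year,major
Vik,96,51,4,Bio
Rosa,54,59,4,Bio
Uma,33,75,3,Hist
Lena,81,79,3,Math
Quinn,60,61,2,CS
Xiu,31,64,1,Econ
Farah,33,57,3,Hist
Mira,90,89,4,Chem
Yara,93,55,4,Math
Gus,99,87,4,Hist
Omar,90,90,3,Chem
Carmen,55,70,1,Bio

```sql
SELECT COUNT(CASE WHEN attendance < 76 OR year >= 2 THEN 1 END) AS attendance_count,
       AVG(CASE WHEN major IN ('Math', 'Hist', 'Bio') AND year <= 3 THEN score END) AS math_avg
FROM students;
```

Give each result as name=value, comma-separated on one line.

attendance_count=12, math_avg=50.5

[attendance_count: attendance < 76 OR year >= 2]
student=Vik: ✓ → 1
student=Rosa: ✓ → 1
student=Uma: ✓ → 1
student=Lena: ✓ → 1
student=Quinn: ✓ → 1
student=Xiu: ✓ → 1
student=Farah: ✓ → 1
student=Mira: ✓ → 1
student=Yara: ✓ → 1
student=Gus: ✓ → 1
student=Omar: ✓ → 1
student=Carmen: ✓ → 1
attendance_count = COUNT(1, 1, 1, 1, 1, 1, 1, 1, 1, 1, 1, 1) = 12
—
[math_avg: major IN ('Math', 'Hist', 'Bio') AND year <= 3]
student=Vik: ✗
student=Rosa: ✗
student=Uma: ✓ → 33
student=Lena: ✓ → 81
student=Quinn: ✗
student=Xiu: ✗
student=Farah: ✓ → 33
student=Mira: ✗
student=Yara: ✗
student=Gus: ✗
student=Omar: ✗
student=Carmen: ✓ → 55
math_avg = (33 + 81 + 33 + 55) / 4 = 50.5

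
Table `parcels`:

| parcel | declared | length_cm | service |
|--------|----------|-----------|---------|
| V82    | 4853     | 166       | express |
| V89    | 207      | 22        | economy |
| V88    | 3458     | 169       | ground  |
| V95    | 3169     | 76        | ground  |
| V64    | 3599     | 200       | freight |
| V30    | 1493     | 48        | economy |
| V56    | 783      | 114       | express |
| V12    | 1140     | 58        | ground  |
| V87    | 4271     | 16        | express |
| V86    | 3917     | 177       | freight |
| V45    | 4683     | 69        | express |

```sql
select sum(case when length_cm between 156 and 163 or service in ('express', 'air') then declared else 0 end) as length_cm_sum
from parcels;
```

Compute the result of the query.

14590

parcel=V82: ✓ → 4853
parcel=V89: ✗
parcel=V88: ✗
parcel=V95: ✗
parcel=V64: ✗
parcel=V30: ✗
parcel=V56: ✓ → 783
parcel=V12: ✗
parcel=V87: ✓ → 4271
parcel=V86: ✗
parcel=V45: ✓ → 4683
length_cm_sum = 4853 + 783 + 4271 + 4683 = 14590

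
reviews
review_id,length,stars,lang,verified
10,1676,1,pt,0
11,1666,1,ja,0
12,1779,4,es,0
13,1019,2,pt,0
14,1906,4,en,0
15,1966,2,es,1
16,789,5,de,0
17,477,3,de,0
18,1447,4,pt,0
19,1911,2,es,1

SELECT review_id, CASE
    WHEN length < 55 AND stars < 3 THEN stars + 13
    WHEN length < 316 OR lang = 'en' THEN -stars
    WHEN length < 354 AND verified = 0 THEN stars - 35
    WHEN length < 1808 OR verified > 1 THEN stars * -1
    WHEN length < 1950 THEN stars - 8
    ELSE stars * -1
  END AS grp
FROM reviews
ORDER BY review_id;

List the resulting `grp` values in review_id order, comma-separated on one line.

review_id=10: length < 1808 OR verified > 1 → -1
review_id=11: length < 1808 OR verified > 1 → -1
review_id=12: length < 1808 OR verified > 1 → -4
review_id=13: length < 1808 OR verified > 1 → -2
review_id=14: length < 316 OR lang = 'en' → -4
review_id=15: ELSE → -2
review_id=16: length < 1808 OR verified > 1 → -5
review_id=17: length < 1808 OR verified > 1 → -3
review_id=18: length < 1808 OR verified > 1 → -4
review_id=19: length < 1950 → -6

-1, -1, -4, -2, -4, -2, -5, -3, -4, -6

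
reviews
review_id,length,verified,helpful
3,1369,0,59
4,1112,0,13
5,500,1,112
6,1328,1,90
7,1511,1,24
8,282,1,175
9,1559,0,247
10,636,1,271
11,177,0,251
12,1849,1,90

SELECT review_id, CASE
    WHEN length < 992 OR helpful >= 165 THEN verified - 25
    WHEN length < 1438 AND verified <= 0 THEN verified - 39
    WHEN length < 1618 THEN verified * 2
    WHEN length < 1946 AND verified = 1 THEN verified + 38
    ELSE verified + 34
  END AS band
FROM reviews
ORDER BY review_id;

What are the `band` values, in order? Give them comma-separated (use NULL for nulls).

review_id=3: length < 1438 AND verified <= 0 → -39
review_id=4: length < 1438 AND verified <= 0 → -39
review_id=5: length < 992 OR helpful >= 165 → -24
review_id=6: length < 1618 → 2
review_id=7: length < 1618 → 2
review_id=8: length < 992 OR helpful >= 165 → -24
review_id=9: length < 992 OR helpful >= 165 → -25
review_id=10: length < 992 OR helpful >= 165 → -24
review_id=11: length < 992 OR helpful >= 165 → -25
review_id=12: length < 1946 AND verified = 1 → 39

-39, -39, -24, 2, 2, -24, -25, -24, -25, 39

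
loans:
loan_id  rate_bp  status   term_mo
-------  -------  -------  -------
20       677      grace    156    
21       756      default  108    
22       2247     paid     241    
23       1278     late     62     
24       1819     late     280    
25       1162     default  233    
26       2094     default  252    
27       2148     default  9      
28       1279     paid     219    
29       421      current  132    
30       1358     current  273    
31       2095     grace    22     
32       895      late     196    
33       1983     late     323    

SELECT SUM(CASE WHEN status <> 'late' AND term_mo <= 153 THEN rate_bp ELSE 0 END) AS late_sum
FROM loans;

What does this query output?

5420

loan_id=20: ✗
loan_id=21: ✓ → 756
loan_id=22: ✗
loan_id=23: ✗
loan_id=24: ✗
loan_id=25: ✗
loan_id=26: ✗
loan_id=27: ✓ → 2148
loan_id=28: ✗
loan_id=29: ✓ → 421
loan_id=30: ✗
loan_id=31: ✓ → 2095
loan_id=32: ✗
loan_id=33: ✗
late_sum = 756 + 2148 + 421 + 2095 = 5420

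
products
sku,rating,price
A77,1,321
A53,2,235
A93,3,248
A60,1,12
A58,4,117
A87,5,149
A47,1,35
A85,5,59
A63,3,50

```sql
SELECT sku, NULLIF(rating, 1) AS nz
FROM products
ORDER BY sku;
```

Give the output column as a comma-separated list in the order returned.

NULL, 2, 4, NULL, 3, NULL, 5, 5, 3

sku=A47: rating=1 vs 1: equal → NULL
sku=A53: rating=2 vs 1: differ → 2
sku=A58: rating=4 vs 1: differ → 4
sku=A60: rating=1 vs 1: equal → NULL
sku=A63: rating=3 vs 1: differ → 3
sku=A77: rating=1 vs 1: equal → NULL
sku=A85: rating=5 vs 1: differ → 5
sku=A87: rating=5 vs 1: differ → 5
sku=A93: rating=3 vs 1: differ → 3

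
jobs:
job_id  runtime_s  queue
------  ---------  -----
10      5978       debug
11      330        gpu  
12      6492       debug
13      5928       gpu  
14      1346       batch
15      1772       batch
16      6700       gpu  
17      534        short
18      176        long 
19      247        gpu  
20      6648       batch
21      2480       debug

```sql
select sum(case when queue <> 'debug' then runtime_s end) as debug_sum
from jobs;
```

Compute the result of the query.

job_id=10: ✗
job_id=11: ✓ → 330
job_id=12: ✗
job_id=13: ✓ → 5928
job_id=14: ✓ → 1346
job_id=15: ✓ → 1772
job_id=16: ✓ → 6700
job_id=17: ✓ → 534
job_id=18: ✓ → 176
job_id=19: ✓ → 247
job_id=20: ✓ → 6648
job_id=21: ✗
debug_sum = 330 + 5928 + 1346 + 1772 + 6700 + 534 + 176 + 247 + 6648 = 23681

23681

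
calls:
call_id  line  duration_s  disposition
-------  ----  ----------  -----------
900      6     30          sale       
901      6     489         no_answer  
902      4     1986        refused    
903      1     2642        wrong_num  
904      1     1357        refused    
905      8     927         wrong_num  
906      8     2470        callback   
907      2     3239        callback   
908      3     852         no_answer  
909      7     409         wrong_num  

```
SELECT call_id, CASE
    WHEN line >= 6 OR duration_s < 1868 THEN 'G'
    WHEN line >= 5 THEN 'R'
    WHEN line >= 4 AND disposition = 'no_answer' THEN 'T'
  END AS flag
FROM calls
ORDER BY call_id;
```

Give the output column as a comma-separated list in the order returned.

call_id=900: line >= 6 OR duration_s < 1868 → G
call_id=901: line >= 6 OR duration_s < 1868 → G
call_id=902: (no match → NULL) → NULL
call_id=903: (no match → NULL) → NULL
call_id=904: line >= 6 OR duration_s < 1868 → G
call_id=905: line >= 6 OR duration_s < 1868 → G
call_id=906: line >= 6 OR duration_s < 1868 → G
call_id=907: (no match → NULL) → NULL
call_id=908: line >= 6 OR duration_s < 1868 → G
call_id=909: line >= 6 OR duration_s < 1868 → G

G, G, NULL, NULL, G, G, G, NULL, G, G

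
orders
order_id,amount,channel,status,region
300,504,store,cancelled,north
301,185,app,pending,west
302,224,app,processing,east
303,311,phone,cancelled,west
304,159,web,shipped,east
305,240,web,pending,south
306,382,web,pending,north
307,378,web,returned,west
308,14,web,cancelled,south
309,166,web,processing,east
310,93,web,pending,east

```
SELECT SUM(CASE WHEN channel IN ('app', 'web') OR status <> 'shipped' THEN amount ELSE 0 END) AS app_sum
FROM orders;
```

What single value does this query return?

2656

order_id=300: ✓ → 504
order_id=301: ✓ → 185
order_id=302: ✓ → 224
order_id=303: ✓ → 311
order_id=304: ✓ → 159
order_id=305: ✓ → 240
order_id=306: ✓ → 382
order_id=307: ✓ → 378
order_id=308: ✓ → 14
order_id=309: ✓ → 166
order_id=310: ✓ → 93
app_sum = 504 + 185 + 224 + 311 + 159 + 240 + 382 + 378 + 14 + 166 + 93 = 2656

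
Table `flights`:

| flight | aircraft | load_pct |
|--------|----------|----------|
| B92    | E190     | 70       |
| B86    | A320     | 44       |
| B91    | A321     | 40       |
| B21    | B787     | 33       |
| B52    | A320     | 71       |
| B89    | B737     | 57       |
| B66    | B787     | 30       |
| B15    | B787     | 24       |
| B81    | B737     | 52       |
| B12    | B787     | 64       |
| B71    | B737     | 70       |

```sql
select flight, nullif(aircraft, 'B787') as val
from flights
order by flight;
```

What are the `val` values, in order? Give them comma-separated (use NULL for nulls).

flight=B12: aircraft=B787 vs B787: equal → NULL
flight=B15: aircraft=B787 vs B787: equal → NULL
flight=B21: aircraft=B787 vs B787: equal → NULL
flight=B52: aircraft=A320 vs B787: differ → A320
flight=B66: aircraft=B787 vs B787: equal → NULL
flight=B71: aircraft=B737 vs B787: differ → B737
flight=B81: aircraft=B737 vs B787: differ → B737
flight=B86: aircraft=A320 vs B787: differ → A320
flight=B89: aircraft=B737 vs B787: differ → B737
flight=B91: aircraft=A321 vs B787: differ → A321
flight=B92: aircraft=E190 vs B787: differ → E190

NULL, NULL, NULL, A320, NULL, B737, B737, A320, B737, A321, E190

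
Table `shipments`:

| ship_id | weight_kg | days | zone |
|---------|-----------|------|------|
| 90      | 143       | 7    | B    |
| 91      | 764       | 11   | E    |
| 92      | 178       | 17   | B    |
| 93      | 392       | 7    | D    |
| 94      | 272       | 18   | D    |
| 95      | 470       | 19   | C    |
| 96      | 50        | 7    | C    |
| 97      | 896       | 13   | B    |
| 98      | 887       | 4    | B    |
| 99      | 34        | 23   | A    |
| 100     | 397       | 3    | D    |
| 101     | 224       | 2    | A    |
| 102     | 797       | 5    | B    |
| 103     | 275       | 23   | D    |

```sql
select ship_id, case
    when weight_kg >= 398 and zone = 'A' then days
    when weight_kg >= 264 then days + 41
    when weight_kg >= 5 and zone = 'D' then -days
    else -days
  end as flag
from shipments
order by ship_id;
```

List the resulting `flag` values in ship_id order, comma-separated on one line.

-7, 52, -17, 48, 59, 60, -7, 54, 45, -23, 44, -2, 46, 64

ship_id=90: ELSE → -7
ship_id=91: weight_kg >= 264 → 52
ship_id=92: ELSE → -17
ship_id=93: weight_kg >= 264 → 48
ship_id=94: weight_kg >= 264 → 59
ship_id=95: weight_kg >= 264 → 60
ship_id=96: ELSE → -7
ship_id=97: weight_kg >= 264 → 54
ship_id=98: weight_kg >= 264 → 45
ship_id=99: ELSE → -23
ship_id=100: weight_kg >= 264 → 44
ship_id=101: ELSE → -2
ship_id=102: weight_kg >= 264 → 46
ship_id=103: weight_kg >= 264 → 64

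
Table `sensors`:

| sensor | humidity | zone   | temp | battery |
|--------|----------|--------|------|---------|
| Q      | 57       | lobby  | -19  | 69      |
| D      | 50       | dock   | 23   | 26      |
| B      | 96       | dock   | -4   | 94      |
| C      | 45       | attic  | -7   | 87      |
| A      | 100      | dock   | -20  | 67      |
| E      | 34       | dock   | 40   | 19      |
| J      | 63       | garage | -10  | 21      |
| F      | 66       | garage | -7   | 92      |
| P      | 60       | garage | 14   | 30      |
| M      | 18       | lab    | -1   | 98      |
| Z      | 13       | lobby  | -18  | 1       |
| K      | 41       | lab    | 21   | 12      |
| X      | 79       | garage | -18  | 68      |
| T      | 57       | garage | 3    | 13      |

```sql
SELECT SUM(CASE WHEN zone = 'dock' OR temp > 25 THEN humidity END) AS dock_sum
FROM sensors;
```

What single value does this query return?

280

sensor=Q: ✗
sensor=D: ✓ → 50
sensor=B: ✓ → 96
sensor=C: ✗
sensor=A: ✓ → 100
sensor=E: ✓ → 34
sensor=J: ✗
sensor=F: ✗
sensor=P: ✗
sensor=M: ✗
sensor=Z: ✗
sensor=K: ✗
sensor=X: ✗
sensor=T: ✗
dock_sum = 50 + 96 + 100 + 34 = 280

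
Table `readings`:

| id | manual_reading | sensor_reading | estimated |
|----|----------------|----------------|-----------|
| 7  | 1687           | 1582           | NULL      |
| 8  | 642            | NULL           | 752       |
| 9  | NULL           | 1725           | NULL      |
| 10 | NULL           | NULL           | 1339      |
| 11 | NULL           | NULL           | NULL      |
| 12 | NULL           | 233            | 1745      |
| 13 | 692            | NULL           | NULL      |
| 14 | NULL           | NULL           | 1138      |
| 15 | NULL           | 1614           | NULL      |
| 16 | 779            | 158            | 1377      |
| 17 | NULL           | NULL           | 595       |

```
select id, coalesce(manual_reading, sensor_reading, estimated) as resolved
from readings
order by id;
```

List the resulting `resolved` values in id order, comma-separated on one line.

id=7: manual_reading=1687 → 1687
id=8: manual_reading=642 → 642
id=9: manual_reading=NULL, sensor_reading=1725 → 1725
id=10: manual_reading=NULL, sensor_reading=NULL, estimated=1339 → 1339
id=11: manual_reading=NULL, sensor_reading=NULL, estimated=NULL (all NULL) → NULL
id=12: manual_reading=NULL, sensor_reading=233 → 233
id=13: manual_reading=692 → 692
id=14: manual_reading=NULL, sensor_reading=NULL, estimated=1138 → 1138
id=15: manual_reading=NULL, sensor_reading=1614 → 1614
id=16: manual_reading=779 → 779
id=17: manual_reading=NULL, sensor_reading=NULL, estimated=595 → 595

1687, 642, 1725, 1339, NULL, 233, 692, 1138, 1614, 779, 595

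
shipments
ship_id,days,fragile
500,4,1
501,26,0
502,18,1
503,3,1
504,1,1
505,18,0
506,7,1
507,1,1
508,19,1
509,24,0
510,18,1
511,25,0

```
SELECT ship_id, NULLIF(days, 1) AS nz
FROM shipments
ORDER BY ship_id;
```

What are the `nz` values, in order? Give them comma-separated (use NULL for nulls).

4, 26, 18, 3, NULL, 18, 7, NULL, 19, 24, 18, 25

ship_id=500: days=4 vs 1: differ → 4
ship_id=501: days=26 vs 1: differ → 26
ship_id=502: days=18 vs 1: differ → 18
ship_id=503: days=3 vs 1: differ → 3
ship_id=504: days=1 vs 1: equal → NULL
ship_id=505: days=18 vs 1: differ → 18
ship_id=506: days=7 vs 1: differ → 7
ship_id=507: days=1 vs 1: equal → NULL
ship_id=508: days=19 vs 1: differ → 19
ship_id=509: days=24 vs 1: differ → 24
ship_id=510: days=18 vs 1: differ → 18
ship_id=511: days=25 vs 1: differ → 25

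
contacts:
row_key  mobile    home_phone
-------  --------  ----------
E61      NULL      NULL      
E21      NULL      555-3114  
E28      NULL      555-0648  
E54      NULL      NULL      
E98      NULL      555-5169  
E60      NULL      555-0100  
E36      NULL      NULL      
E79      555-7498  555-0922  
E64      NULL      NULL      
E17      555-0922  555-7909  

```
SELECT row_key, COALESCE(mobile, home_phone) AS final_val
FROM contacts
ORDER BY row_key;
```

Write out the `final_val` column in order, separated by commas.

555-0922, 555-3114, 555-0648, NULL, NULL, 555-0100, NULL, NULL, 555-7498, 555-5169

row_key=E17: mobile=555-0922 → 555-0922
row_key=E21: mobile=NULL, home_phone=555-3114 → 555-3114
row_key=E28: mobile=NULL, home_phone=555-0648 → 555-0648
row_key=E36: mobile=NULL, home_phone=NULL (all NULL) → NULL
row_key=E54: mobile=NULL, home_phone=NULL (all NULL) → NULL
row_key=E60: mobile=NULL, home_phone=555-0100 → 555-0100
row_key=E61: mobile=NULL, home_phone=NULL (all NULL) → NULL
row_key=E64: mobile=NULL, home_phone=NULL (all NULL) → NULL
row_key=E79: mobile=555-7498 → 555-7498
row_key=E98: mobile=NULL, home_phone=555-5169 → 555-5169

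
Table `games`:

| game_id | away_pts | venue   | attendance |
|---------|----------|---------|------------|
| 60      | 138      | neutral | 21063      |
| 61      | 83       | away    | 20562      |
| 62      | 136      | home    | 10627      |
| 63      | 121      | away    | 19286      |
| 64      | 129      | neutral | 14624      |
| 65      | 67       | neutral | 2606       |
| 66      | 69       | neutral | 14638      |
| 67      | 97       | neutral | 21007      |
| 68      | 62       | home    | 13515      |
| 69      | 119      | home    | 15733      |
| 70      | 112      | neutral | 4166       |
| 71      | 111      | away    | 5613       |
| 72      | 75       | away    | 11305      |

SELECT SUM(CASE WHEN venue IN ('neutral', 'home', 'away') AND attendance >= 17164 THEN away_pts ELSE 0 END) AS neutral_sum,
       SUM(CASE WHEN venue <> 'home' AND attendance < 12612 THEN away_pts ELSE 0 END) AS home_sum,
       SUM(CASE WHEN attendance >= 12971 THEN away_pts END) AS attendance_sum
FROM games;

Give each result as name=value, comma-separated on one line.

[neutral_sum: venue IN ('neutral', 'home', 'away') AND attendance >= 17164]
game_id=60: ✓ → 138
game_id=61: ✓ → 83
game_id=62: ✗
game_id=63: ✓ → 121
game_id=64: ✗
game_id=65: ✗
game_id=66: ✗
game_id=67: ✓ → 97
game_id=68: ✗
game_id=69: ✗
game_id=70: ✗
game_id=71: ✗
game_id=72: ✗
neutral_sum = 138 + 83 + 121 + 97 = 439
—
[home_sum: venue <> 'home' AND attendance < 12612]
game_id=60: ✗
game_id=61: ✗
game_id=62: ✗
game_id=63: ✗
game_id=64: ✗
game_id=65: ✓ → 67
game_id=66: ✗
game_id=67: ✗
game_id=68: ✗
game_id=69: ✗
game_id=70: ✓ → 112
game_id=71: ✓ → 111
game_id=72: ✓ → 75
home_sum = 67 + 112 + 111 + 75 = 365
—
[attendance_sum: attendance >= 12971]
game_id=60: ✓ → 138
game_id=61: ✓ → 83
game_id=62: ✗
game_id=63: ✓ → 121
game_id=64: ✓ → 129
game_id=65: ✗
game_id=66: ✓ → 69
game_id=67: ✓ → 97
game_id=68: ✓ → 62
game_id=69: ✓ → 119
game_id=70: ✗
game_id=71: ✗
game_id=72: ✗
attendance_sum = 138 + 83 + 121 + 129 + 69 + 97 + 62 + 119 = 818

neutral_sum=439, home_sum=365, attendance_sum=818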